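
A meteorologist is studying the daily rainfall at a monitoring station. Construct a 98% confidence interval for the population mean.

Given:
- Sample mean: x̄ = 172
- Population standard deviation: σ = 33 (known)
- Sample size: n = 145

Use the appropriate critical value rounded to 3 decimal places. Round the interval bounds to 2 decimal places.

The population standard deviation σ is known, so use a z-interval (standard normal critical value).

For 98% confidence, z* = 2.326 (from standard normal table)

Standard error: SE = σ/√n = 33/√145 = 2.740501

Margin of error: E = z* × SE = 2.326 × 2.740501 = 6.3744

Z-interval: x̄ ± E = 172 ± 6.3744 = (165.6256, 178.3744)

Rounded to 2 decimal places:

(165.63, 178.37)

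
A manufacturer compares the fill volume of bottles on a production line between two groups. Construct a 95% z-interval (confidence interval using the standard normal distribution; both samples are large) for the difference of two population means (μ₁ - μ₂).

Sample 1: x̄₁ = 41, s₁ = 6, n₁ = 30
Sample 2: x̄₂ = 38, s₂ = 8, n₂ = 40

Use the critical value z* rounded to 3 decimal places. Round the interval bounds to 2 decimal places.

Both samples are large (n₁ = 30 ≥ 30, n₂ = 40 ≥ 30), so a z-interval for the difference of means applies.

Point estimate: x̄₁ - x̄₂ = 41 - 38 = 3

Standard error: SE = √(s₁²/n₁ + s₂²/n₂)
= √(6²/30 + 8²/40)
= √(1.200000 + 1.600000)
= 1.673320

For 95% confidence, z* = 1.96 (from standard normal table)
Margin of error: E = z* × SE = 1.96 × 1.673320 = 3.2797

Z-interval: (x̄₁ - x̄₂) ± E = 3 ± 3.2797 = (-0.2797, 6.2797)

Rounded to 2 decimal places:

(-0.28, 6.28)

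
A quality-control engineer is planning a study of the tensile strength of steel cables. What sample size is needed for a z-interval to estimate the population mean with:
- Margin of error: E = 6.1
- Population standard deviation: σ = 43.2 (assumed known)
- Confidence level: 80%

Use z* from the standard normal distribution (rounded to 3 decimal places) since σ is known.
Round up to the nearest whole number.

Using z* since population σ is known (z-interval formula).

For 80% confidence, z* = 1.282 (from standard normal table)

Sample size formula for z-interval: n = (z*σ/E)²

n = (1.282 × 43.2 / 6.1)²
  = (9.079082)²
  = 82.4297

Round up to the nearest whole number: n = 83

83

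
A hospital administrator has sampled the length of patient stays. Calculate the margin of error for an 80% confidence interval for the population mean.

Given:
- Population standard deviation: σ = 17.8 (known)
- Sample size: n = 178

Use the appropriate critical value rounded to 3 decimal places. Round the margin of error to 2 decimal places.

The population standard deviation σ is known, so use the z-interval margin of error formula.

For 80% confidence, z* = 1.282 (from standard normal table)

Margin of error formula for z-interval: E = z* × σ/√n

E = 1.282 × 17.8/√178
  = 1.282 × 1.334166
  = 1.7104

Rounded to 2 decimal places:

1.71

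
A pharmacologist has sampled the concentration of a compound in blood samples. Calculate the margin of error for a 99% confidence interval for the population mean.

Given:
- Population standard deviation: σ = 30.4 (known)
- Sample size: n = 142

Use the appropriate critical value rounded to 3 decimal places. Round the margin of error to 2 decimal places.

The population standard deviation σ is known, so use the z-interval margin of error formula.

For 99% confidence, z* = 2.576 (from standard normal table)

Margin of error formula for z-interval: E = z* × σ/√n

E = 2.576 × 30.4/√142
  = 2.576 × 2.551111
  = 6.5717

Rounded to 2 decimal places:

6.57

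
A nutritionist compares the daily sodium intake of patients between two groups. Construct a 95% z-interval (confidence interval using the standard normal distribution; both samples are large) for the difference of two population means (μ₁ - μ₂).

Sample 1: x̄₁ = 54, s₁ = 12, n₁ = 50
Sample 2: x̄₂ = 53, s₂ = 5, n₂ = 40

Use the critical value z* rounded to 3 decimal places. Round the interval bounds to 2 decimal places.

Both samples are large (n₁ = 50 ≥ 30, n₂ = 40 ≥ 30), so a z-interval for the difference of means applies.

Point estimate: x̄₁ - x̄₂ = 54 - 53 = 1

Standard error: SE = √(s₁²/n₁ + s₂²/n₂)
= √(12²/50 + 5²/40)
= √(2.880000 + 0.625000)
= 1.872165

For 95% confidence, z* = 1.96 (from standard normal table)
Margin of error: E = z* × SE = 1.96 × 1.872165 = 3.6694

Z-interval: (x̄₁ - x̄₂) ± E = 1 ± 3.6694 = (-2.6694, 4.6694)

Rounded to 2 decimal places:

(-2.67, 4.67)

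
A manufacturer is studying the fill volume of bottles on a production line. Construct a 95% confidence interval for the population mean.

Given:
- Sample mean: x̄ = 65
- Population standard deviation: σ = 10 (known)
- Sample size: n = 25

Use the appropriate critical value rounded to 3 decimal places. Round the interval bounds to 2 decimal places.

The population standard deviation σ is known, so use a z-interval (standard normal critical value).

For 95% confidence, z* = 1.96 (from standard normal table)

Standard error: SE = σ/√n = 10/√25 = 2.000000

Margin of error: E = z* × SE = 1.96 × 2.000000 = 3.9200

Z-interval: x̄ ± E = 65 ± 3.9200 = (61.0800, 68.9200)

Rounded to 2 decimal places:

(61.08, 68.92)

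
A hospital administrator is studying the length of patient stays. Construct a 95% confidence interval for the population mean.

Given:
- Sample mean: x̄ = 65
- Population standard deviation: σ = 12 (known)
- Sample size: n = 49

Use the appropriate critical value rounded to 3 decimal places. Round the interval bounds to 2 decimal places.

The population standard deviation σ is known, so use a z-interval (standard normal critical value).

For 95% confidence, z* = 1.96 (from standard normal table)

Standard error: SE = σ/√n = 12/√49 = 1.714286

Margin of error: E = z* × SE = 1.96 × 1.714286 = 3.3600

Z-interval: x̄ ± E = 65 ± 3.3600 = (61.6400, 68.3600)

Rounded to 2 decimal places:

(61.64, 68.36)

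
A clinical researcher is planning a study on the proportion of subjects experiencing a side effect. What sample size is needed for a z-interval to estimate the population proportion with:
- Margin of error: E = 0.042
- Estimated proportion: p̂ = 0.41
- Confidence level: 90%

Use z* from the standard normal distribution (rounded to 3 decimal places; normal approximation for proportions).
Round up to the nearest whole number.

Using z* for proportion z-interval (normal approximation).

For 90% confidence, z* = 1.645 (from standard normal table)

Sample size formula for proportion z-interval: n = z*²p̂(1-p̂)/E²

n = 1.645² × 0.41 × 0.59 / 0.042²
  = 2.706025 × 0.2419 / 0.001764
  = 371.0813

Round up to the nearest whole number: n = 372

372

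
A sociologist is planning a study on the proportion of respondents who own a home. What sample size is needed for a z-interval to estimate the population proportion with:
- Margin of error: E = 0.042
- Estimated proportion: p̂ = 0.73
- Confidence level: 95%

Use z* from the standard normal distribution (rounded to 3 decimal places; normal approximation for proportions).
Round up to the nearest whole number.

Using z* for proportion z-interval (normal approximation).

For 95% confidence, z* = 1.96 (from standard normal table)

Sample size formula for proportion z-interval: n = z*²p̂(1-p̂)/E²

n = 1.96² × 0.73 × 0.27 / 0.042²
  = 3.8416 × 0.1971 / 0.001764
  = 429.2400

Round up to the nearest whole number: n = 430

430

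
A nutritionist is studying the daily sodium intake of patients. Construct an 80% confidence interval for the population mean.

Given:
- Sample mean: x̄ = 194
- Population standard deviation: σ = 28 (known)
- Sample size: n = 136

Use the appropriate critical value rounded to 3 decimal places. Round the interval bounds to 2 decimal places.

The population standard deviation σ is known, so use a z-interval (standard normal critical value).

For 80% confidence, z* = 1.282 (from standard normal table)

Standard error: SE = σ/√n = 28/√136 = 2.400980

Margin of error: E = z* × SE = 1.282 × 2.400980 = 3.0781

Z-interval: x̄ ± E = 194 ± 3.0781 = (190.9219, 197.0781)

Rounded to 2 decimal places:

(190.92, 197.08)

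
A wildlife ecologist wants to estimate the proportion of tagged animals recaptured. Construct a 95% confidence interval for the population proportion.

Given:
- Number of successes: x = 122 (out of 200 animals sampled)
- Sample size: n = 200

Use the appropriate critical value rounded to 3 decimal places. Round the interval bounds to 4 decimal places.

Sample proportion: p̂ = 122/200 = 0.610000

Check conditions for normal approximation:
  np̂ = 122 ≥ 10 ✓
  n(1-p̂) = 78 ≥ 10 ✓

The sample is large enough, so use a z-interval (normal approximation) for the proportion.

For 95% confidence, z* = 1.96 (from standard normal table)

Standard error: SE = √(p̂(1-p̂)/n) = √(0.610000×0.390000/200) = 0.03448913

Margin of error: E = z* × SE = 1.96 × 0.03448913 = 0.067599

Z-interval: p̂ ± E = 0.610000 ± 0.067599 = (0.542401, 0.677599)

Rounded to 4 decimal places:

(0.5424, 0.6776)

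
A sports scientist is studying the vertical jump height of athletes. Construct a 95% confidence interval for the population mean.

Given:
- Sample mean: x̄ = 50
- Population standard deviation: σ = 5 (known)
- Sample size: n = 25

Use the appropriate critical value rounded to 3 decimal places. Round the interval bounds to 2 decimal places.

The population standard deviation σ is known, so use a z-interval (standard normal critical value).

For 95% confidence, z* = 1.96 (from standard normal table)

Standard error: SE = σ/√n = 5/√25 = 1.000000

Margin of error: E = z* × SE = 1.96 × 1.000000 = 1.9600

Z-interval: x̄ ± E = 50 ± 1.9600 = (48.0400, 51.9600)

Rounded to 2 decimal places:

(48.04, 51.96)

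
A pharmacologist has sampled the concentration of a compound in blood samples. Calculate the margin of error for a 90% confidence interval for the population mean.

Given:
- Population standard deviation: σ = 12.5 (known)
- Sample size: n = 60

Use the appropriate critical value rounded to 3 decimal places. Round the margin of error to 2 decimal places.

The population standard deviation σ is known, so use the z-interval margin of error formula.

For 90% confidence, z* = 1.645 (from standard normal table)

Margin of error formula for z-interval: E = z* × σ/√n

E = 1.645 × 12.5/√60
  = 1.645 × 1.613743
  = 2.6546

Rounded to 2 decimal places:

2.65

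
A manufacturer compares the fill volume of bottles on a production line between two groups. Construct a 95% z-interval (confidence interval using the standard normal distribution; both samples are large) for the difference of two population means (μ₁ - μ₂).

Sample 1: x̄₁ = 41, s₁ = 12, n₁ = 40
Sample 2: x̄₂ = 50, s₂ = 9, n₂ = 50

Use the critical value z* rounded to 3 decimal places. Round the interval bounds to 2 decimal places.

Both samples are large (n₁ = 40 ≥ 30, n₂ = 50 ≥ 30), so a z-interval for the difference of means applies.

Point estimate: x̄₁ - x̄₂ = 41 - 50 = -9

Standard error: SE = √(s₁²/n₁ + s₂²/n₂)
= √(12²/40 + 9²/50)
= √(3.600000 + 1.620000)
= 2.284732

For 95% confidence, z* = 1.96 (from standard normal table)
Margin of error: E = z* × SE = 1.96 × 2.284732 = 4.4781

Z-interval: (x̄₁ - x̄₂) ± E = -9 ± 4.4781 = (-13.4781, -4.5219)

Rounded to 2 decimal places:

(-13.48, -4.52)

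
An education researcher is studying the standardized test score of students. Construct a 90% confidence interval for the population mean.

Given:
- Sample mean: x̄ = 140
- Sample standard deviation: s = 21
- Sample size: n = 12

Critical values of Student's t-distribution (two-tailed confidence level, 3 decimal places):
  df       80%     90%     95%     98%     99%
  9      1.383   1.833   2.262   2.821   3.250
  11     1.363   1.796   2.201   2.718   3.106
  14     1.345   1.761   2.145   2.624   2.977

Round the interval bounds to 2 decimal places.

The population standard deviation σ is unknown (only the sample standard deviation s is given), so use a t-interval with df = n - 1 = 12 - 1 = 11.

For 90% confidence with df = 11, t* = 1.796 (from t-table)

Standard error: SE = s/√n = 21/√12 = 6.062178

Margin of error: E = t* × SE = 1.796 × 6.062178 = 10.8877

T-interval: x̄ ± E = 140 ± 10.8877 = (129.1123, 150.8877)

Rounded to 2 decimal places:

(129.11, 150.89)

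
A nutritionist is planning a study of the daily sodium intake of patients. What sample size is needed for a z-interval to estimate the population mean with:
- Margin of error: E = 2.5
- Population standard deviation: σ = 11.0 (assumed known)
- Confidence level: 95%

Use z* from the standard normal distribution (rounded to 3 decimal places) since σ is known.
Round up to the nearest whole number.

Using z* since population σ is known (z-interval formula).

For 95% confidence, z* = 1.96 (from standard normal table)

Sample size formula for z-interval: n = (z*σ/E)²

n = (1.96 × 11.0 / 2.5)²
  = (8.624000)²
  = 74.3734

Round up to the nearest whole number: n = 75

75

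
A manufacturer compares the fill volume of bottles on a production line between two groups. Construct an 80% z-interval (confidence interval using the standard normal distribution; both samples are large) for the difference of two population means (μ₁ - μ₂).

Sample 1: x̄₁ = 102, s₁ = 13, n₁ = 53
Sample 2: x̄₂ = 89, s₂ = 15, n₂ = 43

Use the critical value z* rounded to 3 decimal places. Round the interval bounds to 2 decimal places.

Both samples are large (n₁ = 53 ≥ 30, n₂ = 43 ≥ 30), so a z-interval for the difference of means applies.

Point estimate: x̄₁ - x̄₂ = 102 - 89 = 13

Standard error: SE = √(s₁²/n₁ + s₂²/n₂)
= √(13²/53 + 15²/43)
= √(3.188679 + 5.232558)
= 2.901937

For 80% confidence, z* = 1.282 (from standard normal table)
Margin of error: E = z* × SE = 1.282 × 2.901937 = 3.7203

Z-interval: (x̄₁ - x̄₂) ± E = 13 ± 3.7203 = (9.2797, 16.7203)

Rounded to 2 decimal places:

(9.28, 16.72)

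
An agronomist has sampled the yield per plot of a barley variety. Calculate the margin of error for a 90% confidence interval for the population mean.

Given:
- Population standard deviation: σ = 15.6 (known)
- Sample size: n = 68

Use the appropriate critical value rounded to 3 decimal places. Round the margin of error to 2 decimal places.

The population standard deviation σ is known, so use the z-interval margin of error formula.

For 90% confidence, z* = 1.645 (from standard normal table)

Margin of error formula for z-interval: E = z* × σ/√n

E = 1.645 × 15.6/√68
  = 1.645 × 1.891778
  = 3.1120

Rounded to 2 decimal places:

3.11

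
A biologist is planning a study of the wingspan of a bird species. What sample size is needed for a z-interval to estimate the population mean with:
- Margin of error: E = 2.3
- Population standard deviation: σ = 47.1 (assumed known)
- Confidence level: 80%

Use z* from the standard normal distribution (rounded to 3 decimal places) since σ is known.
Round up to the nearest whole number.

Using z* since population σ is known (z-interval formula).

For 80% confidence, z* = 1.282 (from standard normal table)

Sample size formula for z-interval: n = (z*σ/E)²

n = (1.282 × 47.1 / 2.3)²
  = (26.253130)²
  = 689.2269

Round up to the nearest whole number: n = 690

690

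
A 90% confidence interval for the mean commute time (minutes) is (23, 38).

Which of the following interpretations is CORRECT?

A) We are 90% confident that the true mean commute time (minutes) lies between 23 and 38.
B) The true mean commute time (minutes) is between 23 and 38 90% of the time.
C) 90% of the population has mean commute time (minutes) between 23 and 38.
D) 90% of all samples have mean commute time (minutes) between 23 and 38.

A confidence interval represents our confidence in the procedure, not a probability statement about the parameter.

Key concept: If we repeated this sampling process many times and computed a 90% CI each time, about 90% of those intervals would contain the true population parameter.

For this specific interval (23, 38):
- Midpoint (point estimate): 30.5
- Margin of error: 7.5

The correct interpretation is the one stating confidence that the true parameter lies in the interval — option A.

A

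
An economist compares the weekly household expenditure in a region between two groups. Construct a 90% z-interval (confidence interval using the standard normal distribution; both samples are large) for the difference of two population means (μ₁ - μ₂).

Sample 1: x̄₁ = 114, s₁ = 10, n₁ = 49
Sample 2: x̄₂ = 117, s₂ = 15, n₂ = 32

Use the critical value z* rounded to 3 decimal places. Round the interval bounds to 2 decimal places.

Both samples are large (n₁ = 49 ≥ 30, n₂ = 32 ≥ 30), so a z-interval for the difference of means applies.

Point estimate: x̄₁ - x̄₂ = 114 - 117 = -3

Standard error: SE = √(s₁²/n₁ + s₂²/n₂)
= √(10²/49 + 15²/32)
= √(2.040816 + 7.031250)
= 3.011987

For 90% confidence, z* = 1.645 (from standard normal table)
Margin of error: E = z* × SE = 1.645 × 3.011987 = 4.9547

Z-interval: (x̄₁ - x̄₂) ± E = -3 ± 4.9547 = (-7.9547, 1.9547)

Rounded to 2 decimal places:

(-7.95, 1.95)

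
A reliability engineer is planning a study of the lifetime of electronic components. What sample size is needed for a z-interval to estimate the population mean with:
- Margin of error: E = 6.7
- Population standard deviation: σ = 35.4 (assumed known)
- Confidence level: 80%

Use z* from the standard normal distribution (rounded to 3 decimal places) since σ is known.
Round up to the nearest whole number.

Using z* since population σ is known (z-interval formula).

For 80% confidence, z* = 1.282 (from standard normal table)

Sample size formula for z-interval: n = (z*σ/E)²

n = (1.282 × 35.4 / 6.7)²
  = (6.773552)²
  = 45.8810

Round up to the nearest whole number: n = 46

46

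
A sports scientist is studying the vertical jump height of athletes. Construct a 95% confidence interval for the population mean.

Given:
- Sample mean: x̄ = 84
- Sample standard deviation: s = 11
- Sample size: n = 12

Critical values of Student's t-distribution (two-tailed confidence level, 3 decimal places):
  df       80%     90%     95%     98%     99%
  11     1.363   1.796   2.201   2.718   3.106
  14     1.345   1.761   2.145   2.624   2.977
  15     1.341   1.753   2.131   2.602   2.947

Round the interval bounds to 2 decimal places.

The population standard deviation σ is unknown (only the sample standard deviation s is given), so use a t-interval with df = n - 1 = 12 - 1 = 11.

For 95% confidence with df = 11, t* = 2.201 (from t-table)

Standard error: SE = s/√n = 11/√12 = 3.175426

Margin of error: E = t* × SE = 2.201 × 3.175426 = 6.9891

T-interval: x̄ ± E = 84 ± 6.9891 = (77.0109, 90.9891)

Rounded to 2 decimal places:

(77.01, 90.99)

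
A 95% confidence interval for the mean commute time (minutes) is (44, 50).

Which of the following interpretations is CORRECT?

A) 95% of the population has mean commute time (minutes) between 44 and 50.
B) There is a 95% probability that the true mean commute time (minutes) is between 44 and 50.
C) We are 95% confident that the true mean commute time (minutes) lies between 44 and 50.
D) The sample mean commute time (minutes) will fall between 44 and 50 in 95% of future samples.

A confidence interval represents our confidence in the procedure, not a probability statement about the parameter.

Key concept: If we repeated this sampling process many times and computed a 95% CI each time, about 95% of those intervals would contain the true population parameter.

For this specific interval (44, 50):
- Midpoint (point estimate): 47
- Margin of error: 3

The correct interpretation is the one stating confidence that the true parameter lies in the interval — option C.

C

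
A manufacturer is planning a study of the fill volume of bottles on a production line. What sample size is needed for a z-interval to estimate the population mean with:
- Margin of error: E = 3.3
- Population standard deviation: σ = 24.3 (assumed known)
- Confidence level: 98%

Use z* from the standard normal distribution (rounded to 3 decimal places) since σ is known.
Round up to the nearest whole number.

Using z* since population σ is known (z-interval formula).

For 98% confidence, z* = 2.326 (from standard normal table)

Sample size formula for z-interval: n = (z*σ/E)²

n = (2.326 × 24.3 / 3.3)²
  = (17.127818)²
  = 293.3622

Round up to the nearest whole number: n = 294

294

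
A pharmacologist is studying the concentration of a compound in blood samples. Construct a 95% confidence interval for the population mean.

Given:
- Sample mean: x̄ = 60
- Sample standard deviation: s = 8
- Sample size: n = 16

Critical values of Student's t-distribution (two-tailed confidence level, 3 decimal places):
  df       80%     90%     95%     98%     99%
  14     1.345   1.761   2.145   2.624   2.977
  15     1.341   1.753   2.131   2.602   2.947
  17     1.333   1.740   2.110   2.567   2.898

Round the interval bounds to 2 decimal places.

The population standard deviation σ is unknown (only the sample standard deviation s is given), so use a t-interval with df = n - 1 = 16 - 1 = 15.

For 95% confidence with df = 15, t* = 2.131 (from t-table)

Standard error: SE = s/√n = 8/√16 = 2.000000

Margin of error: E = t* × SE = 2.131 × 2.000000 = 4.2620

T-interval: x̄ ± E = 60 ± 4.2620 = (55.7380, 64.2620)

Rounded to 2 decimal places:

(55.74, 64.26)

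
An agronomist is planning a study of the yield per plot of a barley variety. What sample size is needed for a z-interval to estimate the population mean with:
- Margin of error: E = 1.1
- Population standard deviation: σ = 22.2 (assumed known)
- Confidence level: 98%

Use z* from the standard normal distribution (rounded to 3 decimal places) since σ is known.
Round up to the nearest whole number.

Using z* since population σ is known (z-interval formula).

For 98% confidence, z* = 2.326 (from standard normal table)

Sample size formula for z-interval: n = (z*σ/E)²

n = (2.326 × 22.2 / 1.1)²
  = (46.942909)²
  = 2203.6367

Round up to the nearest whole number: n = 2204

2204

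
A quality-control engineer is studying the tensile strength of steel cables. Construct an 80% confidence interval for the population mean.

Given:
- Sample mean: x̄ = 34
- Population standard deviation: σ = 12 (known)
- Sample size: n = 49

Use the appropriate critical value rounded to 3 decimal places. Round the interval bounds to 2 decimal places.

The population standard deviation σ is known, so use a z-interval (standard normal critical value).

For 80% confidence, z* = 1.282 (from standard normal table)

Standard error: SE = σ/√n = 12/√49 = 1.714286

Margin of error: E = z* × SE = 1.282 × 1.714286 = 2.1977

Z-interval: x̄ ± E = 34 ± 2.1977 = (31.8023, 36.1977)

Rounded to 2 decimal places:

(31.80, 36.20)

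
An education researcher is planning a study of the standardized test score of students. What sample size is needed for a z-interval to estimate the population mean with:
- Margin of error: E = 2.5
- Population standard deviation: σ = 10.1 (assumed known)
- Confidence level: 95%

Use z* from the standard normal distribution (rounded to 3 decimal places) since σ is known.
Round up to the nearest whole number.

Using z* since population σ is known (z-interval formula).

For 95% confidence, z* = 1.96 (from standard normal table)

Sample size formula for z-interval: n = (z*σ/E)²

n = (1.96 × 10.1 / 2.5)²
  = (7.918400)²
  = 62.7011

Round up to the nearest whole number: n = 63

63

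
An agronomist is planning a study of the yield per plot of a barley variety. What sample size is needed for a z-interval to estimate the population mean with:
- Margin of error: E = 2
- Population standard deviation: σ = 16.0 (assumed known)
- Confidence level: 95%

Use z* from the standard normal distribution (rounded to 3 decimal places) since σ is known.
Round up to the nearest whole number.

Using z* since population σ is known (z-interval formula).

For 95% confidence, z* = 1.96 (from standard normal table)

Sample size formula for z-interval: n = (z*σ/E)²

n = (1.96 × 16.0 / 2)²
  = (15.680000)²
  = 245.8624

Round up to the nearest whole number: n = 246

246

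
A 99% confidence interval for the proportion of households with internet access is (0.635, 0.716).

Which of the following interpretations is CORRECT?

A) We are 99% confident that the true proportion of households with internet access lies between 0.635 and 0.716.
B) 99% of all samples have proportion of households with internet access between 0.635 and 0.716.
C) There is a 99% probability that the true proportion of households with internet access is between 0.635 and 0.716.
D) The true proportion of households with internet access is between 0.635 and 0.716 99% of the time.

A confidence interval represents our confidence in the procedure, not a probability statement about the parameter.

Key concept: If we repeated this sampling process many times and computed a 99% CI each time, about 99% of those intervals would contain the true population parameter.

For this specific interval (0.635, 0.716):
- Midpoint (point estimate): 0.6755
- Margin of error: 0.0405

The correct interpretation is the one stating confidence that the true parameter lies in the interval — option A.

A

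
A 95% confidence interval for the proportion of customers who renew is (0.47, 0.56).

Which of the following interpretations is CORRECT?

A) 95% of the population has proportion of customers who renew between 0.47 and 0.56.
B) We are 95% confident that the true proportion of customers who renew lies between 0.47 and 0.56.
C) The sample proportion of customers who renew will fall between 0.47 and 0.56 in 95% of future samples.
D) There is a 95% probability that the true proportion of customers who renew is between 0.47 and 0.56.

A confidence interval represents our confidence in the procedure, not a probability statement about the parameter.

Key concept: If we repeated this sampling process many times and computed a 95% CI each time, about 95% of those intervals would contain the true population parameter.

For this specific interval (0.47, 0.56):
- Midpoint (point estimate): 0.515
- Margin of error: 0.045

The correct interpretation is the one stating confidence that the true parameter lies in the interval — option B.

B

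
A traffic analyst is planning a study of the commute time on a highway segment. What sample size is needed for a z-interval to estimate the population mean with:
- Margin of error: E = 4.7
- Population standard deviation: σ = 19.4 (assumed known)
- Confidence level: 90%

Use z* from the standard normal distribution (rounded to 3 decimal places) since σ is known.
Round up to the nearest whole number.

Using z* since population σ is known (z-interval formula).

For 90% confidence, z* = 1.645 (from standard normal table)

Sample size formula for z-interval: n = (z*σ/E)²

n = (1.645 × 19.4 / 4.7)²
  = (6.790000)²
  = 46.1041

Round up to the nearest whole number: n = 47

47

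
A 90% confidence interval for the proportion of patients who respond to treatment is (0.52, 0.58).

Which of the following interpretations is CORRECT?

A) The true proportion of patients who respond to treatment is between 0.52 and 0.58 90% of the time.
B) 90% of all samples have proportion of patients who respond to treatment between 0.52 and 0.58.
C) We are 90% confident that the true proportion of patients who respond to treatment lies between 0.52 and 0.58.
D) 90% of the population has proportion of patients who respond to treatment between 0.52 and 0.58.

A confidence interval represents our confidence in the procedure, not a probability statement about the parameter.

Key concept: If we repeated this sampling process many times and computed a 90% CI each time, about 90% of those intervals would contain the true population parameter.

For this specific interval (0.52, 0.58):
- Midpoint (point estimate): 0.55
- Margin of error: 0.03

The correct interpretation is the one stating confidence that the true parameter lies in the interval — option C.

C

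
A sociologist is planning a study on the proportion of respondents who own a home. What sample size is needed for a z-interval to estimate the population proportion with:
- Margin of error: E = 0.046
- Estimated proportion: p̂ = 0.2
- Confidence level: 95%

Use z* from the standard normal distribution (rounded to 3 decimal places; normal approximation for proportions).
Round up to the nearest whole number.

Using z* for proportion z-interval (normal approximation).

For 95% confidence, z* = 1.96 (from standard normal table)

Sample size formula for proportion z-interval: n = z*²p̂(1-p̂)/E²

n = 1.96² × 0.2 × 0.8 / 0.046²
  = 3.8416 × 0.16 / 0.002116
  = 290.4802

Round up to the nearest whole number: n = 291

291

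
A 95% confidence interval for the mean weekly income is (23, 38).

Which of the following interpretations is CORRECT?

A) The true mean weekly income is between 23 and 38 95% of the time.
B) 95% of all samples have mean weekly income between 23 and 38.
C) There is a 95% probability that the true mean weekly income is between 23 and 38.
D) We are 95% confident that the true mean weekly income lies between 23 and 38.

A confidence interval represents our confidence in the procedure, not a probability statement about the parameter.

Key concept: If we repeated this sampling process many times and computed a 95% CI each time, about 95% of those intervals would contain the true population parameter.

For this specific interval (23, 38):
- Midpoint (point estimate): 30.5
- Margin of error: 7.5

The correct interpretation is the one stating confidence that the true parameter lies in the interval — option D.

D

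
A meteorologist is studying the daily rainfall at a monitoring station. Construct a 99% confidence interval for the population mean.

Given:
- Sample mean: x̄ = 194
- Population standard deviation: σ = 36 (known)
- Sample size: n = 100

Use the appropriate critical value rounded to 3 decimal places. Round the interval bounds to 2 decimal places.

The population standard deviation σ is known, so use a z-interval (standard normal critical value).

For 99% confidence, z* = 2.576 (from standard normal table)

Standard error: SE = σ/√n = 36/√100 = 3.600000

Margin of error: E = z* × SE = 2.576 × 3.600000 = 9.2736

Z-interval: x̄ ± E = 194 ± 9.2736 = (184.7264, 203.2736)

Rounded to 2 decimal places:

(184.73, 203.27)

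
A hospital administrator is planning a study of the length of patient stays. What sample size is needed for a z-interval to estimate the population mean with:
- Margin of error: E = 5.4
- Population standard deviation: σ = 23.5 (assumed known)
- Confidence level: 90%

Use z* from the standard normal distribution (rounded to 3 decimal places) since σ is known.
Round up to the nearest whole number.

Using z* since population σ is known (z-interval formula).

For 90% confidence, z* = 1.645 (from standard normal table)

Sample size formula for z-interval: n = (z*σ/E)²

n = (1.645 × 23.5 / 5.4)²
  = (7.158796)²
  = 51.2484

Round up to the nearest whole number: n = 52

52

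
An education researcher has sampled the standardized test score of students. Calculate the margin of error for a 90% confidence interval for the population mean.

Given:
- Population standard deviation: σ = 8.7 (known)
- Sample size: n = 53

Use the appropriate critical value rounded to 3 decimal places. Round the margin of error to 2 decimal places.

The population standard deviation σ is known, so use the z-interval margin of error formula.

For 90% confidence, z* = 1.645 (from standard normal table)

Margin of error formula for z-interval: E = z* × σ/√n

E = 1.645 × 8.7/√53
  = 1.645 × 1.195037
  = 1.9658

Rounded to 2 decimal places:

1.97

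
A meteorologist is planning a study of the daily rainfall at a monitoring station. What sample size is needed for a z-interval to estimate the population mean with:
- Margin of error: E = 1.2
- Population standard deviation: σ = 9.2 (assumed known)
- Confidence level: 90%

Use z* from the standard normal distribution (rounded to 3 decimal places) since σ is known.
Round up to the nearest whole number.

Using z* since population σ is known (z-interval formula).

For 90% confidence, z* = 1.645 (from standard normal table)

Sample size formula for z-interval: n = (z*σ/E)²

n = (1.645 × 9.2 / 1.2)²
  = (12.611667)²
  = 159.0541

Round up to the nearest whole number: n = 160

160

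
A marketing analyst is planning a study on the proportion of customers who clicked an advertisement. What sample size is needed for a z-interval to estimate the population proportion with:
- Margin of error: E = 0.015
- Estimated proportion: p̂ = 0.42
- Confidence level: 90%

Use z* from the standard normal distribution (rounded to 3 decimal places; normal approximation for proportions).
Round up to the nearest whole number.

Using z* for proportion z-interval (normal approximation).

For 90% confidence, z* = 1.645 (from standard normal table)

Sample size formula for proportion z-interval: n = z*²p̂(1-p̂)/E²

n = 1.645² × 0.42 × 0.58 / 0.015²
  = 2.706025 × 0.2436 / 0.000225
  = 2929.7231

Round up to the nearest whole number: n = 2930

2930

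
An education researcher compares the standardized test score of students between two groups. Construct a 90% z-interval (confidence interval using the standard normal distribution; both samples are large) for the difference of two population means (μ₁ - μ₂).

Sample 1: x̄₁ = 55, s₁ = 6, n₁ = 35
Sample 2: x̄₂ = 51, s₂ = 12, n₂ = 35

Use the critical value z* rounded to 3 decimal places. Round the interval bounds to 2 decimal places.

Both samples are large (n₁ = 35 ≥ 30, n₂ = 35 ≥ 30), so a z-interval for the difference of means applies.

Point estimate: x̄₁ - x̄₂ = 55 - 51 = 4

Standard error: SE = √(s₁²/n₁ + s₂²/n₂)
= √(6²/35 + 12²/35)
= √(1.028571 + 4.114286)
= 2.267787

For 90% confidence, z* = 1.645 (from standard normal table)
Margin of error: E = z* × SE = 1.645 × 2.267787 = 3.7305

Z-interval: (x̄₁ - x̄₂) ± E = 4 ± 3.7305 = (0.2695, 7.7305)

Rounded to 2 decimal places:

(0.27, 7.73)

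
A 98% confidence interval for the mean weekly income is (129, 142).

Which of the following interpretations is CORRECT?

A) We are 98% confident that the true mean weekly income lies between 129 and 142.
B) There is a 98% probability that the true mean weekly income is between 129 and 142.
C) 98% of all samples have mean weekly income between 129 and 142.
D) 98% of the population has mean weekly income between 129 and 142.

A confidence interval represents our confidence in the procedure, not a probability statement about the parameter.

Key concept: If we repeated this sampling process many times and computed a 98% CI each time, about 98% of those intervals would contain the true population parameter.

For this specific interval (129, 142):
- Midpoint (point estimate): 135.5
- Margin of error: 6.5

The correct interpretation is the one stating confidence that the true parameter lies in the interval — option A.

A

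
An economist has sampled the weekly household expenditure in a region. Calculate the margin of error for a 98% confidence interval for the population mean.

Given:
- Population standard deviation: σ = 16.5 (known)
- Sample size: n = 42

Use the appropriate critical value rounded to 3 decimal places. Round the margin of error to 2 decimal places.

The population standard deviation σ is known, so use the z-interval margin of error formula.

For 98% confidence, z* = 2.326 (from standard normal table)

Margin of error formula for z-interval: E = z* × σ/√n

E = 2.326 × 16.5/√42
  = 2.326 × 2.546005
  = 5.9220

Rounded to 2 decimal places:

5.92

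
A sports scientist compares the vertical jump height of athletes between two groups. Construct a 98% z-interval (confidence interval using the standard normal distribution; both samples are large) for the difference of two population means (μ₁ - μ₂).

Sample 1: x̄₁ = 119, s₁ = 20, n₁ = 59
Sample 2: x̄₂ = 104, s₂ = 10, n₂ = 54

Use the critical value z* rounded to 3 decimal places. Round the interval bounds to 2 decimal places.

Both samples are large (n₁ = 59 ≥ 30, n₂ = 54 ≥ 30), so a z-interval for the difference of means applies.

Point estimate: x̄₁ - x̄₂ = 119 - 104 = 15

Standard error: SE = √(s₁²/n₁ + s₂²/n₂)
= √(20²/59 + 10²/54)
= √(6.779661 + 1.851852)
= 2.937944

For 98% confidence, z* = 2.326 (from standard normal table)
Margin of error: E = z* × SE = 2.326 × 2.937944 = 6.8337

Z-interval: (x̄₁ - x̄₂) ± E = 15 ± 6.8337 = (8.1663, 21.8337)

Rounded to 2 decimal places:

(8.17, 21.83)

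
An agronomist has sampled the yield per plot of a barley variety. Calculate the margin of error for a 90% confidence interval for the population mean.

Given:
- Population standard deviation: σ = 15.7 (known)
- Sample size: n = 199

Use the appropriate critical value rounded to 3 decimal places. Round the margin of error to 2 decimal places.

The population standard deviation σ is known, so use the z-interval margin of error formula.

For 90% confidence, z* = 1.645 (from standard normal table)

Margin of error formula for z-interval: E = z* × σ/√n

E = 1.645 × 15.7/√199
  = 1.645 × 1.112943
  = 1.8308

Rounded to 2 decimal places:

1.83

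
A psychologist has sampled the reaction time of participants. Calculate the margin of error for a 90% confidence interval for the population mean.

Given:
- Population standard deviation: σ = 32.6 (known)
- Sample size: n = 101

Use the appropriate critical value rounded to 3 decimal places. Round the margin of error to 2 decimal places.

The population standard deviation σ is known, so use the z-interval margin of error formula.

For 90% confidence, z* = 1.645 (from standard normal table)

Margin of error formula for z-interval: E = z* × σ/√n

E = 1.645 × 32.6/√101
  = 1.645 × 3.243821
  = 5.3361

Rounded to 2 decimal places:

5.34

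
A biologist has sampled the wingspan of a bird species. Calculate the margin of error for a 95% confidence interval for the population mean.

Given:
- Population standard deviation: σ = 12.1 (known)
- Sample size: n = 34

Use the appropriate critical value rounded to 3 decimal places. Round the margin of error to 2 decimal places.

The population standard deviation σ is known, so use the z-interval margin of error formula.

For 95% confidence, z* = 1.96 (from standard normal table)

Margin of error formula for z-interval: E = z* × σ/√n

E = 1.96 × 12.1/√34
  = 1.96 × 2.075133
  = 4.0673

Rounded to 2 decimal places:

4.07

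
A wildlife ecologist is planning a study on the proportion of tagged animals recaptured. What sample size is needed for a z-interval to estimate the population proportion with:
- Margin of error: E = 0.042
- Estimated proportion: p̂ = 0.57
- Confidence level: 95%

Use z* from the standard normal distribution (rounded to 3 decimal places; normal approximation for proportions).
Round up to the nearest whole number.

Using z* for proportion z-interval (normal approximation).

For 95% confidence, z* = 1.96 (from standard normal table)

Sample size formula for proportion z-interval: n = z*²p̂(1-p̂)/E²

n = 1.96² × 0.57 × 0.43 / 0.042²
  = 3.8416 × 0.2451 / 0.001764
  = 533.7733

Round up to the nearest whole number: n = 534

534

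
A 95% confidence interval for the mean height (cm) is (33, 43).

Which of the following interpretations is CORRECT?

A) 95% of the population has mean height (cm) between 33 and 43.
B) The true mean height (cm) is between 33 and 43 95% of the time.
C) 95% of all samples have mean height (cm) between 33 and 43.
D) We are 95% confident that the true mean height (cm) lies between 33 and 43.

A confidence interval represents our confidence in the procedure, not a probability statement about the parameter.

Key concept: If we repeated this sampling process many times and computed a 95% CI each time, about 95% of those intervals would contain the true population parameter.

For this specific interval (33, 43):
- Midpoint (point estimate): 38
- Margin of error: 5

The correct interpretation is the one stating confidence that the true parameter lies in the interval — option D.

D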